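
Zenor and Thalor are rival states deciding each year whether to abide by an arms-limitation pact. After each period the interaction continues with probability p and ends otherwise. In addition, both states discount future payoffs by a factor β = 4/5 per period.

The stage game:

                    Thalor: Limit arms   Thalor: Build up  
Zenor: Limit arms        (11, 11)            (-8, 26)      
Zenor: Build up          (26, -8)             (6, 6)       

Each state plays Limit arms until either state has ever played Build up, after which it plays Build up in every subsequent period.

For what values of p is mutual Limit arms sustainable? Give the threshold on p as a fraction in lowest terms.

15/16

Expected continuation weight on next period's payoff is β·p = 4/5·p, which plays the role of the discount factor.
Cooperation requires 4/5·p ≥ (26−11)/(26−6) = 3/4, hence p ≥ 15/16.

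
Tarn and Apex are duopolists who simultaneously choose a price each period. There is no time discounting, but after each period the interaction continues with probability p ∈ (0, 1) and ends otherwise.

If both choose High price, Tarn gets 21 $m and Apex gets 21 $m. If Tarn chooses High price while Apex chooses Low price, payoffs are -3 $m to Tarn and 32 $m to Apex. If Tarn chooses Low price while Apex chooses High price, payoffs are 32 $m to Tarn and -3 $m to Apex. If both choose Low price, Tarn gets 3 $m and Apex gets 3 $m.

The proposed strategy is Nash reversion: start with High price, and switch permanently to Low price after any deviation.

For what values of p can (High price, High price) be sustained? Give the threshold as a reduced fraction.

With no time discounting, the continuation probability p plays the role of the discount factor.
Grim-trigger IC: 21/(1−p) ≥ 32 + 3p/(1−p) ⇒ p ≥ (32−21)/(32−3) = 11/29.

11/29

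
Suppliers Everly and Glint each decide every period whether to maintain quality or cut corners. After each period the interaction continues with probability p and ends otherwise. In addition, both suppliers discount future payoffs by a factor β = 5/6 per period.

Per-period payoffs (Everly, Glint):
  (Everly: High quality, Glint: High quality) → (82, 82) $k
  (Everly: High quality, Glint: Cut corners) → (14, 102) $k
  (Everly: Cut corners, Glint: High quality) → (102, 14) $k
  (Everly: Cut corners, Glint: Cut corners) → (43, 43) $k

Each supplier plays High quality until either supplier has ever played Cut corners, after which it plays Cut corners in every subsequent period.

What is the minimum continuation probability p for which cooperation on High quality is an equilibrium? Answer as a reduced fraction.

Expected continuation weight on next period's payoff is β·p = 5/6·p, which plays the role of the discount factor.
Cooperation requires 5/6·p ≥ (102−82)/(102−43) = 20/59, hence p ≥ 24/59.

24/59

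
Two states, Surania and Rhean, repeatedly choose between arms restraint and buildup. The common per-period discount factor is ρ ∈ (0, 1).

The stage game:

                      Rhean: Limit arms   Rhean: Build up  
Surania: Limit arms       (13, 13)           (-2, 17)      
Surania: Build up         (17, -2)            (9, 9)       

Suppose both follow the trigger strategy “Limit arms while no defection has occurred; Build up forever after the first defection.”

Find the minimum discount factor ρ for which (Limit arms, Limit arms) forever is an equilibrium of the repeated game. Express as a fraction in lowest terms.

1/2

Under grim trigger the critical discount factor is (T−C)/(T−P) with T = 17, C = 13, P = 9.
ρ* = (17−13)/(17−9) = 4/8 = 1/2.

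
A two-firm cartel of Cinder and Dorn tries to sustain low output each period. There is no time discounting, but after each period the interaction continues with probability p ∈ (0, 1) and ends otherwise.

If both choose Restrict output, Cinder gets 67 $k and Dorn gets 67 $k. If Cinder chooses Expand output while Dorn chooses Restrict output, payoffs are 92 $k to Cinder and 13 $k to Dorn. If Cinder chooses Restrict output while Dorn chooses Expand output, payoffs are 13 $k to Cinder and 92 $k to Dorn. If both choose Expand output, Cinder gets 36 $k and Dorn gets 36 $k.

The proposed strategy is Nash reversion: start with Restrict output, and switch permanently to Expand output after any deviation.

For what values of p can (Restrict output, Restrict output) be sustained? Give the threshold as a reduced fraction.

Expected cooperation value is 67 + p·67 + p²·67 + … = 67/(1−p); deviation gives 92 + p·36/(1−p).
67 ≥ 92(1−p) + 36p ⇒ 56p ≥ 25 ⇒ p ≥ 25/56.

25/56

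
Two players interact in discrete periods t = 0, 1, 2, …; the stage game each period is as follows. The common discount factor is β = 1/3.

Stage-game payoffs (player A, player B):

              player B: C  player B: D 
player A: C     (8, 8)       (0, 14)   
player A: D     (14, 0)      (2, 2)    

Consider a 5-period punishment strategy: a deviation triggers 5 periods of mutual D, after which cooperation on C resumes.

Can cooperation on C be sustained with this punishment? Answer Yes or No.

Comparing payoff streams over the 6 periods until play realigns: cooperate → 8(1+β+…+β^5); deviate → 14 + 2(β+…+β^5).
Cooperation is sustained iff (8−2)(β+…+β^5) ≥ 14−8.
β+…+β^5 = 1/3·(1−(1/3)^5)/(1−1/3) = 0.4979, and (14−8)/(8−2) = 1.0000.
0.4979 < 1.0000, so cooperation is not sustainable.

No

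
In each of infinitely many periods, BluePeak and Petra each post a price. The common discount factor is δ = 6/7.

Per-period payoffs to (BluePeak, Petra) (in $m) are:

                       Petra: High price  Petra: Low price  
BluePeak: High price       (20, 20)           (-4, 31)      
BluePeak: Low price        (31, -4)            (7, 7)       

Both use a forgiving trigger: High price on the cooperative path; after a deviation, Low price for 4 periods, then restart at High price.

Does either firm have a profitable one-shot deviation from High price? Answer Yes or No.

A one-shot deviation gives 31 now, then 7 for 4 periods, then back to 20.
Gain from deviating: (31−20) today; loss: (20−7) in each of the next 4 periods.
No-deviation condition: (20−7)(δ+…+δ^4) ≥ 31−20, i.e. δ+…+δ^4 ≥ 11/13.
At δ = 6/7: δ+…+δ^4 = 2.7613 ≥ 0.8462.
So cooperation is sustainable.

No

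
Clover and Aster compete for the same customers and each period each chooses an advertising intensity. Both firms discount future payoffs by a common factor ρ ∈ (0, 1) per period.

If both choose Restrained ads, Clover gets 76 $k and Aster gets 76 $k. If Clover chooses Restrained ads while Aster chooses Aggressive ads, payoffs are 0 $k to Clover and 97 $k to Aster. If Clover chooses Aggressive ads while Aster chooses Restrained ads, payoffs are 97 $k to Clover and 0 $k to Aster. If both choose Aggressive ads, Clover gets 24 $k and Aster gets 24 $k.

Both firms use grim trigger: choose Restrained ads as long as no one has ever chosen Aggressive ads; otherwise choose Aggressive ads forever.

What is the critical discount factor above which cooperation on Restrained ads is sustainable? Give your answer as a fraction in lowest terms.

76/(1−ρ) ≥ 97 + 24ρ/(1−ρ)
76 ≥ 97 − 73ρ
ρ ≥ 21/73.

21/73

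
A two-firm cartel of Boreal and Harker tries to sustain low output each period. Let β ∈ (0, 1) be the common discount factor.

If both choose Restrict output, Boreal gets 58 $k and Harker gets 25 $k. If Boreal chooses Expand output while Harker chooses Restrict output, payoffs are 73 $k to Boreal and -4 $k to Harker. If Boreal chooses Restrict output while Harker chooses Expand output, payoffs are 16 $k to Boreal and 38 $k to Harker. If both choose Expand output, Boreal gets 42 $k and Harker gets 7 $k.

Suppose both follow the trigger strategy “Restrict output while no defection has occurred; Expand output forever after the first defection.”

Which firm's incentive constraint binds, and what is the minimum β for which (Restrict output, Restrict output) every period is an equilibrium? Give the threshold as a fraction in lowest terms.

For Boreal: deviation gain 73−58 = 15, per-period punishment loss 58−42 = 16. IC gives β ≥ 15/31.
For Harker: gain 13, loss 18 per period, so β ≥ 13/31.
The tighter constraint is Boreal's, so cooperation needs β ≥ 15/31.

Boreal; β ≥ 15/31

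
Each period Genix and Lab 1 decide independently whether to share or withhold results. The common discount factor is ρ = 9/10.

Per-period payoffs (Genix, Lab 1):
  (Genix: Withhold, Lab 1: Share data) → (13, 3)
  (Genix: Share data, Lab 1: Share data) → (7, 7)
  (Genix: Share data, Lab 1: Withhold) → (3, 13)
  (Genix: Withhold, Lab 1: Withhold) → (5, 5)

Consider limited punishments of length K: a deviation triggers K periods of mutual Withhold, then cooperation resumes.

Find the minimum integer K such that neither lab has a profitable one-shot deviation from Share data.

Need Σ_{k=1}^{K} ρ^k ≥ (13−7)/(7−5) = 3.0000 at ρ = 9/10.
At K = 3 the sum is 2.4390 < 3.0000; at K = 4 it is 3.0951 ≥ 3.0000.
So the minimum punishment length is K = 4.

4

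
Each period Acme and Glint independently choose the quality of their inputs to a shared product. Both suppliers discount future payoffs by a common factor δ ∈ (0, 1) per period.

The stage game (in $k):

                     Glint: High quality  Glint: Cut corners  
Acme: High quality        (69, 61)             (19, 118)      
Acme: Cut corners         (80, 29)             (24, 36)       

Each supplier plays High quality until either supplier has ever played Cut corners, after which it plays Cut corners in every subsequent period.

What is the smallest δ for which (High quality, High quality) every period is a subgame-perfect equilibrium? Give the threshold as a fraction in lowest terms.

For Acme: deviation gain 80−69 = 11, per-period punishment loss 69−24 = 45. IC gives δ ≥ 11/56.
For Glint: gain 57, loss 25 per period, so δ ≥ 57/82.
The tighter constraint is Glint's, so cooperation needs δ ≥ 57/82.

57/82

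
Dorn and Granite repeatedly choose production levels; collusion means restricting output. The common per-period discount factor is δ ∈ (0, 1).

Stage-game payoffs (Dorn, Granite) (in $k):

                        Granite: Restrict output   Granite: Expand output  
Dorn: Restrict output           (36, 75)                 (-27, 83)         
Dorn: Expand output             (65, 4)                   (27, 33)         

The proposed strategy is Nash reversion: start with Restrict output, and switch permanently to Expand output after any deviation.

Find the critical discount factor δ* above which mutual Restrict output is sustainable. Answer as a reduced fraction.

Dorn's threshold: (65−36)/(65−27) = 29/38.
Granite's threshold: (83−75)/(83−33) = 4/25.
29/38 > 4/25, so Dorn binds and δ* = 29/38.

29/38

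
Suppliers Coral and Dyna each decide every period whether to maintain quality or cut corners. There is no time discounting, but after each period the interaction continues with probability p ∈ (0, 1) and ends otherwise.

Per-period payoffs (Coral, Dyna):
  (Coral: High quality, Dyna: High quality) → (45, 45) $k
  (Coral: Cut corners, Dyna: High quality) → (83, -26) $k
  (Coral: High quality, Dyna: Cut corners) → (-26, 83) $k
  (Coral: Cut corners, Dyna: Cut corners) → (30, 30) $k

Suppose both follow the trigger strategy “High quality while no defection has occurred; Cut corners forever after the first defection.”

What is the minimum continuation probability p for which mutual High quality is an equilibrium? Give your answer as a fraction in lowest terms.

Expected cooperation value is 45 + p·45 + p²·45 + … = 45/(1−p); deviation gives 83 + p·30/(1−p).
45 ≥ 83(1−p) + 30p ⇒ 53p ≥ 38 ⇒ p ≥ 38/53.

38/53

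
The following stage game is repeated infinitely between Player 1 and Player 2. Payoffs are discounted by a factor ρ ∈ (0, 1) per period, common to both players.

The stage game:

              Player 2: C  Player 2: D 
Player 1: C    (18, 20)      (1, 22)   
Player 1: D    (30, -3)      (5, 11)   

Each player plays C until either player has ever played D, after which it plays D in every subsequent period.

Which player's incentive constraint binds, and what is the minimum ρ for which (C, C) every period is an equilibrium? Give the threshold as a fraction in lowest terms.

Player 1; ρ ≥ 12/25

Player 1's threshold: (30−18)/(30−5) = 12/25.
Player 2's threshold: (22−20)/(22−11) = 2/11.
12/25 > 2/11, so Player 1 binds and ρ* = 12/25.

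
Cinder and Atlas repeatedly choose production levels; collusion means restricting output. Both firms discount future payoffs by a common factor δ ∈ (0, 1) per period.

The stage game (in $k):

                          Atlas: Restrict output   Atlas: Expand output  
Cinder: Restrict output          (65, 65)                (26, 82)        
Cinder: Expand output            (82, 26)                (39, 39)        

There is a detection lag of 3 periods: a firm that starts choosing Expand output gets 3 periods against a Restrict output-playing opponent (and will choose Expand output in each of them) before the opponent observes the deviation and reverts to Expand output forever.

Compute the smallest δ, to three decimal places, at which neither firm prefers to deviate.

0.734

The best deviation is to choose Expand output for all 3 undetected periods, earning 82 each, then 39 forever once detected.
Deviation value: 82(1−δ^3)/(1−δ) + 39δ^3/(1−δ); cooperation value: 65/(1−δ).
IC: 65 ≥ 82(1−δ^3) + 39δ^3 = 82 − 43δ^3.
So δ^3 ≥ 17/43, giving δ ≥ (17/43)^(1/3) ≈ 0.734.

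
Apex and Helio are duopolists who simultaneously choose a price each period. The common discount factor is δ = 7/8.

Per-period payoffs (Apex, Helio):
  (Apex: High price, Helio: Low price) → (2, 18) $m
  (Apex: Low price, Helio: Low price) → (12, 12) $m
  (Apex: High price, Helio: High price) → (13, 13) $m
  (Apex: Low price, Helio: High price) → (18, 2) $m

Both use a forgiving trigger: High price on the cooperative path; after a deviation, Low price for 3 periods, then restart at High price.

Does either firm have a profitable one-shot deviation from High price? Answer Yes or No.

Yes

IC: δ+…+δ^3 ≥ (18−13)/(13−12) = 5.
At δ = 7/8: partial sum = 2.3105 < 5.0000. Cooperation not sustainable.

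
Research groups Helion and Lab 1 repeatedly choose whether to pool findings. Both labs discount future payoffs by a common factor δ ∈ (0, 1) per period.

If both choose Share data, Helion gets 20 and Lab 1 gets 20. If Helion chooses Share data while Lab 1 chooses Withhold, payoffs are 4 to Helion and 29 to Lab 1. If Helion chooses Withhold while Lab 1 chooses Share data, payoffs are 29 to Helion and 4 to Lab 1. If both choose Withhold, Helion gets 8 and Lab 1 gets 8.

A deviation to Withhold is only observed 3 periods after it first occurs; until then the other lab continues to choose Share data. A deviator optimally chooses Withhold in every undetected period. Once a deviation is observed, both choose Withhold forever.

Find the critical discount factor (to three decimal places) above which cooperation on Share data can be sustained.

0.754

The best deviation is to choose Withhold for all 3 undetected periods, earning 29 each, then 8 forever once detected.
Deviation value: 29(1−δ^3)/(1−δ) + 8δ^3/(1−δ); cooperation value: 20/(1−δ).
IC: 20 ≥ 29(1−δ^3) + 8δ^3 = 29 − 21δ^3.
So δ^3 ≥ 9/21 = 3/7, giving δ ≥ (3/7)^(1/3) ≈ 0.754.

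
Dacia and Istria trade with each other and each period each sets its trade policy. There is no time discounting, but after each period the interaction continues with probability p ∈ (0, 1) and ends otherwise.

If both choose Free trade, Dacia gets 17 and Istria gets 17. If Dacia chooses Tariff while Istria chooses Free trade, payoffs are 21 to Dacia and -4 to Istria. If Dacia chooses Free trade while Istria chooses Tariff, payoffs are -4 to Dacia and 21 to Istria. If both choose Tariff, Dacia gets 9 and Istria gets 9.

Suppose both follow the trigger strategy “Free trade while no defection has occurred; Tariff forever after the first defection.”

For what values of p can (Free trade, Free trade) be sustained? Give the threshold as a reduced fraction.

With no time discounting, the continuation probability p plays the role of the discount factor.
Grim-trigger IC: 17/(1−p) ≥ 21 + 9p/(1−p) ⇒ p ≥ (21−17)/(21−9) = 1/3.

1/3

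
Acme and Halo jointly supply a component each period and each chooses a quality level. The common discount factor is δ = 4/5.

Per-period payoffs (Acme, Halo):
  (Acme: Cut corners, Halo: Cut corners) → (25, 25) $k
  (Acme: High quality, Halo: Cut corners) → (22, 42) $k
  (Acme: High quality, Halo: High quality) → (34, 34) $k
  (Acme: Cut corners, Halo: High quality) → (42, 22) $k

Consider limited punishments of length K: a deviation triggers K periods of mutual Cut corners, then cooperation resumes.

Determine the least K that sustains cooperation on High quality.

2

Need Σ_{k=1}^{K} δ^k ≥ (42−34)/(34−25) = 0.8889 at δ = 4/5.
At K = 1 the sum is 0.8000 < 0.8889; at K = 2 it is 1.4400 ≥ 0.8889.
So the minimum punishment length is K = 2.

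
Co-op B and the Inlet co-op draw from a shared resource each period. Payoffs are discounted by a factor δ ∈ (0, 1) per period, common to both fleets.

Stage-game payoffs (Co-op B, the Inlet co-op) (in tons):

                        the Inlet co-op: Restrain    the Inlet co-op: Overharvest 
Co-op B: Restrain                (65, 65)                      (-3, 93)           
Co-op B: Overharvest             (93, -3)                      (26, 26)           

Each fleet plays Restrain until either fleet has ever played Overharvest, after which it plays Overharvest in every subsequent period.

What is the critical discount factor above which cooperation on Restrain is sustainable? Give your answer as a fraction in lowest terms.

65/(1−δ) ≥ 93 + 26δ/(1−δ)
65 ≥ 93 − 67δ
δ ≥ 28/67.

28/67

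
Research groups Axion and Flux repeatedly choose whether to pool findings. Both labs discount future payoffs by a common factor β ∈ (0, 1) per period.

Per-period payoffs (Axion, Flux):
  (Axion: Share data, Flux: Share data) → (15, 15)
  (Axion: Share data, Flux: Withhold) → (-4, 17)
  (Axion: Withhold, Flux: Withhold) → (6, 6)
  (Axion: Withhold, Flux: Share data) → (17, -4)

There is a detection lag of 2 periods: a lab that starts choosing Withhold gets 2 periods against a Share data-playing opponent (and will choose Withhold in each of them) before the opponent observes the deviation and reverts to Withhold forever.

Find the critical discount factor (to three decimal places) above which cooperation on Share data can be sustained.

Deviating for the 2 undetected periods gains 17−15 = 2 per period over cooperation, then loses 15−6 = 9 per period forever once punishment starts.
Gain: 2(1 + β + … + β^1); loss: 9·β^2/(1−β).
No profitable deviation ⇔ 2(1−β^2) ≤ 9·β^2, i.e. β^2 ≥ 2/(2+9) = 2/11.
Hence β ≥ (2/11)^(1/2) ≈ 0.426.

0.426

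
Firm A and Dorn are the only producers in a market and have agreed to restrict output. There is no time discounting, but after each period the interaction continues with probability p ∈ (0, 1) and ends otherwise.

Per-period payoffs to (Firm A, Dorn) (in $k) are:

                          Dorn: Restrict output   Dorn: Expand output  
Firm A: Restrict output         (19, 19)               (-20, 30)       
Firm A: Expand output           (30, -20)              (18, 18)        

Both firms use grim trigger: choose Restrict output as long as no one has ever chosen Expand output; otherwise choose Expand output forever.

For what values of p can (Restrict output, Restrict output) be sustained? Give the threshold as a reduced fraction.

11/12

Expected cooperation value is 19 + p·19 + p²·19 + … = 19/(1−p); deviation gives 30 + p·18/(1−p).
19 ≥ 30(1−p) + 18p ⇒ 12p ≥ 11 ⇒ p ≥ 11/12.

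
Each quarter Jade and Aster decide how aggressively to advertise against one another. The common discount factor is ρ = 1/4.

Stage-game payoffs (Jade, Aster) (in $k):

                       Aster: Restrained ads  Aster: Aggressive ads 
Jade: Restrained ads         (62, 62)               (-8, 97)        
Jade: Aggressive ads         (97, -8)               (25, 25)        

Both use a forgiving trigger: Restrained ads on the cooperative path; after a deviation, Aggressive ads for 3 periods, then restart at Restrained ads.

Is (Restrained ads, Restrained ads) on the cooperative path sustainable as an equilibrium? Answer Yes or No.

No

IC: ρ+…+ρ^3 ≥ (97−62)/(62−25) = 35/37.
At ρ = 1/4: partial sum = 0.3281 < 0.9459. Cooperation not sustainable.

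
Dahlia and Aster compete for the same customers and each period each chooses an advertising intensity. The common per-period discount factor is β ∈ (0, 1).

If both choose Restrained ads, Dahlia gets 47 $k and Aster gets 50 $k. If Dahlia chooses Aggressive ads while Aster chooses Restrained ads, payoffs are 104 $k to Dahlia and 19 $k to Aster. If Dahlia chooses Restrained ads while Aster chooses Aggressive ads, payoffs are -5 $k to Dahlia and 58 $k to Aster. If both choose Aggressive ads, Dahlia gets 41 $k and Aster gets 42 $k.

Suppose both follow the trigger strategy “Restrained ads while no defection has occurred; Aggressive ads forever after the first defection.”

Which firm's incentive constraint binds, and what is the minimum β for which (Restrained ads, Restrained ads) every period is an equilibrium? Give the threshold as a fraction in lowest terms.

For Dahlia: deviation gain 104−47 = 57, per-period punishment loss 47−41 = 6. IC gives β ≥ 57/63 = 19/21.
For Aster: gain 8, loss 8 per period, so β ≥ 8/16 = 1/2.
The tighter constraint is Dahlia's, so cooperation needs β ≥ 19/21.

Dahlia; β ≥ 19/21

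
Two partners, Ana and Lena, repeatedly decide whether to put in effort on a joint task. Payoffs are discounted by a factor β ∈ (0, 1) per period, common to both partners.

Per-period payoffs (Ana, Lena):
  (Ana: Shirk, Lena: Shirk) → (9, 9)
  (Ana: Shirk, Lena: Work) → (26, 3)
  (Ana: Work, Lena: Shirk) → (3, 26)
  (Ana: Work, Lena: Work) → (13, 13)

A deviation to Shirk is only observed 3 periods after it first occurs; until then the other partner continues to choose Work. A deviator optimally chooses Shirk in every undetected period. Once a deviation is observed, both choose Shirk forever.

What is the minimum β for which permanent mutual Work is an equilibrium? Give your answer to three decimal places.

0.914

Deviating for the 3 undetected periods gains 26−13 = 13 per period over cooperation, then loses 13−9 = 4 per period forever once punishment starts.
Gain: 13(1 + β + … + β^2); loss: 4·β^3/(1−β).
No profitable deviation ⇔ 13(1−β^3) ≤ 4·β^3, i.e. β^3 ≥ 13/(13+4) = 13/17.
Hence β ≥ (13/17)^(1/3) ≈ 0.914.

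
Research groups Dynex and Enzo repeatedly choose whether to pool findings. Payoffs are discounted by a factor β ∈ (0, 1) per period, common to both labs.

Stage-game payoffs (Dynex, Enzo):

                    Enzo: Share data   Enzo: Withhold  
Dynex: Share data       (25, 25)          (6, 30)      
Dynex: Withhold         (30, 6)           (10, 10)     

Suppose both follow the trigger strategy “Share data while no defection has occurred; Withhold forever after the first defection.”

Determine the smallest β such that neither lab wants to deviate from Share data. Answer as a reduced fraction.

One-period gain from deviating is 30 − 25 = 5. The loss is 25 − 10 = 15 in every subsequent period, with present value 15·β/(1−β).
Deviation is unprofitable when 15·β/(1−β) ≥ 5, i.e. β/(1−β) ≥ 1/3.
Equivalently β ≥ 5/(5+15) = 1/4.

1/4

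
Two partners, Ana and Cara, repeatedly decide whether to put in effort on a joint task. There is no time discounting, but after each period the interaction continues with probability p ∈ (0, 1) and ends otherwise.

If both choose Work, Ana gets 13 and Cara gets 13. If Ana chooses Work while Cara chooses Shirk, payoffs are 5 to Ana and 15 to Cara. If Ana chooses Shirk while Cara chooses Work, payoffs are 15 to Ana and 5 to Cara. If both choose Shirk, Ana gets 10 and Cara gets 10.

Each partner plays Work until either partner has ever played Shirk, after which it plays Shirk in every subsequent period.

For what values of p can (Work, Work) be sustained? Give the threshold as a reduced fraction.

2/5

With no time discounting, the continuation probability p plays the role of the discount factor.
Grim-trigger IC: 13/(1−p) ≥ 15 + 10p/(1−p) ⇒ p ≥ (15−13)/(15−10) = 2/5.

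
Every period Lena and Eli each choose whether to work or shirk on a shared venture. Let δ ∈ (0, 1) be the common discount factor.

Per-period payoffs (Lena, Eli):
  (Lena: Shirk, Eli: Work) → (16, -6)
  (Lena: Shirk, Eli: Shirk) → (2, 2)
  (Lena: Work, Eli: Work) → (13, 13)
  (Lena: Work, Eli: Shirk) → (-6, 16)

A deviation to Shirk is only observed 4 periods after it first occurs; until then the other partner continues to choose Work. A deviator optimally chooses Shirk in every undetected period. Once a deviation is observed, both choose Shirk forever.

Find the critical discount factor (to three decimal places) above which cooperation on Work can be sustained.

0.680

The best deviation is to choose Shirk for all 4 undetected periods, earning 16 each, then 2 forever once detected.
Deviation value: 16(1−δ^4)/(1−δ) + 2δ^4/(1−δ); cooperation value: 13/(1−δ).
IC: 13 ≥ 16(1−δ^4) + 2δ^4 = 16 − 14δ^4.
So δ^4 ≥ 3/14, giving δ ≥ (3/14)^(1/4) ≈ 0.680.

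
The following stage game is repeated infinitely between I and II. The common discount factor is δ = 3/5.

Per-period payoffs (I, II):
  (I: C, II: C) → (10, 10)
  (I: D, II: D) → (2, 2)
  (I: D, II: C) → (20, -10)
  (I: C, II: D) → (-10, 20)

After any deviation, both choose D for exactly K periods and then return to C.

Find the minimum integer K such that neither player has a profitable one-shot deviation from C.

IC: δ(1−δ^K)/(1−δ) ≥ (20−10)/(10−2) = 5/4.
With δ = 3/5: need 1 − δ^K ≥ 5/4·(1−3/5)/(3/5), i.e. δ^K ≤ 0.1667.
Since (3/5)^3 = 0.2160 and (3/5)^4 = 0.1296, the smallest such K is 4.

4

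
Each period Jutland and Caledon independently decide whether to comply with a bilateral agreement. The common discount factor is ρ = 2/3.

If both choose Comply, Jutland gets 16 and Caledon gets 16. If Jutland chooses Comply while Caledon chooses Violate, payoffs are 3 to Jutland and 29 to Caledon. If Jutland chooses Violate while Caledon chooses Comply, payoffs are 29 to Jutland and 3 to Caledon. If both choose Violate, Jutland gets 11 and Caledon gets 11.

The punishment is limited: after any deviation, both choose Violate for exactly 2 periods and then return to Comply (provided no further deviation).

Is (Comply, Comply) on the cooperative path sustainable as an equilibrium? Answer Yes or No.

IC: ρ+…+ρ^2 ≥ (29−16)/(16−11) = 13/5.
At ρ = 2/3: partial sum = 1.1111 < 2.6000. Cooperation not sustainable.

No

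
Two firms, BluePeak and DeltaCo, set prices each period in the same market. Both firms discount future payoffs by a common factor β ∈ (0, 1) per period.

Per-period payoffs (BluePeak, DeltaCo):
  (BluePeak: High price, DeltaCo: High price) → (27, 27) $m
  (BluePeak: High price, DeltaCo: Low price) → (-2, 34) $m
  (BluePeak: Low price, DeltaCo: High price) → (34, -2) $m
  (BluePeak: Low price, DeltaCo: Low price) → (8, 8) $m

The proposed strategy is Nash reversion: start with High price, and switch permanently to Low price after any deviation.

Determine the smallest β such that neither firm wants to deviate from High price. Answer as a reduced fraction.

7/26

Cooperation forever yields 27 each period: 27/(1−β).
Deviating yields 34 once, then 8 forever: 34 + 8β/(1−β).
No profitable deviation requires 27/(1−β) ≥ 34 + 8β/(1−β).
Multiplying by (1−β): 27 ≥ 34(1−β) + 8β = 34 − 26β.
So 26β ≥ 7, i.e. β ≥ 7/26.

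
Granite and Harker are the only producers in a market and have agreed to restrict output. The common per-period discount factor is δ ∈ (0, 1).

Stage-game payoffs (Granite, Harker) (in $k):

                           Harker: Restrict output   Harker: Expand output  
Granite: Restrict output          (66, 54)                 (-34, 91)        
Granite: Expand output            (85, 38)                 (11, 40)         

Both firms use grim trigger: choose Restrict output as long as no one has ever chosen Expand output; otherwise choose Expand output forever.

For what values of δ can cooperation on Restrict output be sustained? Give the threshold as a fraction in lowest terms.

37/51

Granite's threshold: (85−66)/(85−11) = 19/74.
Harker's threshold: (91−54)/(91−40) = 37/51.
19/74 < 37/51, so Harker binds and δ* = 37/51.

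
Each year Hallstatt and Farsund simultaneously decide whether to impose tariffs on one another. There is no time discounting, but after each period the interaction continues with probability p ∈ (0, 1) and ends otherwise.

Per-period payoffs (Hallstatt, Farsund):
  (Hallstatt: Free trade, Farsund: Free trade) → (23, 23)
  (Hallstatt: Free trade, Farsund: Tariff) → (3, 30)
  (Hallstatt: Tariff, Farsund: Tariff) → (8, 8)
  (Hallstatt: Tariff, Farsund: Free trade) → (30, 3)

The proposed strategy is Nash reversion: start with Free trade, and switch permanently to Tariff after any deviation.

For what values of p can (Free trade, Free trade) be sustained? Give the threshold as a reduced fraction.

Expected cooperation value is 23 + p·23 + p²·23 + … = 23/(1−p); deviation gives 30 + p·8/(1−p).
23 ≥ 30(1−p) + 8p ⇒ 22p ≥ 7 ⇒ p ≥ 7/22.

7/22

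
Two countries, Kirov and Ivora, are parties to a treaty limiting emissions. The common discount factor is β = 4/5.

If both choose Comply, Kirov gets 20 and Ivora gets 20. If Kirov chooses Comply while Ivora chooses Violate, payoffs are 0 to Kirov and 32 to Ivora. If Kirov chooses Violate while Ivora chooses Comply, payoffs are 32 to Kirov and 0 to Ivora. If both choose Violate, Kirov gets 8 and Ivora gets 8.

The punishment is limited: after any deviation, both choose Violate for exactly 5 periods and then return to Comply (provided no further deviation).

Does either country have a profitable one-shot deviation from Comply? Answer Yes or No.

No

A one-shot deviation gives 32 now, then 8 for 5 periods, then back to 20.
Gain from deviating: (32−20) today; loss: (20−8) in each of the next 5 periods.
No-deviation condition: (20−8)(β+…+β^5) ≥ 32−20, i.e. β+…+β^5 ≥ 1.
At β = 4/5: β+…+β^5 = 2.6893 ≥ 1.0000.
So cooperation is sustainable.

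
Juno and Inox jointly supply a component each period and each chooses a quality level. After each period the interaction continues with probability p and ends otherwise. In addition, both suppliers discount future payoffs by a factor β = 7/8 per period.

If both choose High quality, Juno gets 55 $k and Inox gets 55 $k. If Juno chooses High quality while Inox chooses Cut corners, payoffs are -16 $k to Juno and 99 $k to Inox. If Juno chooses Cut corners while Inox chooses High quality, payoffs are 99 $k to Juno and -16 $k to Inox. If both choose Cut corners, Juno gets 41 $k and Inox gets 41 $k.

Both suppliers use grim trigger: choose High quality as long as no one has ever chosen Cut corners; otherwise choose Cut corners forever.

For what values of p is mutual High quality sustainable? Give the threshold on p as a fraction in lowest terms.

176/203

Expected continuation weight on next period's payoff is β·p = 7/8·p, which plays the role of the discount factor.
Cooperation requires 7/8·p ≥ (99−55)/(99−41) = 22/29, hence p ≥ 176/203.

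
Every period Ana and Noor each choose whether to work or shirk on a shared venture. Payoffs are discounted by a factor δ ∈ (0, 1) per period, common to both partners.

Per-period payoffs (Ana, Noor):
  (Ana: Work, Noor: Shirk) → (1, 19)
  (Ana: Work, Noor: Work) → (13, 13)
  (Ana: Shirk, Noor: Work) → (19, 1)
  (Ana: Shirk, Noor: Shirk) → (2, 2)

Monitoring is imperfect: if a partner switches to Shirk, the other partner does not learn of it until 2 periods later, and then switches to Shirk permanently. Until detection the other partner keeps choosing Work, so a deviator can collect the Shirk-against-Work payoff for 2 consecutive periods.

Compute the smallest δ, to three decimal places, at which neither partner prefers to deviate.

0.594

Deviating for the 2 undetected periods gains 19−13 = 6 per period over cooperation, then loses 13−2 = 11 per period forever once punishment starts.
Gain: 6(1 + δ + … + δ^1); loss: 11·δ^2/(1−δ).
No profitable deviation ⇔ 6(1−δ^2) ≤ 11·δ^2, i.e. δ^2 ≥ 6/(6+11) = 6/17.
Hence δ ≥ (6/17)^(1/2) ≈ 0.594.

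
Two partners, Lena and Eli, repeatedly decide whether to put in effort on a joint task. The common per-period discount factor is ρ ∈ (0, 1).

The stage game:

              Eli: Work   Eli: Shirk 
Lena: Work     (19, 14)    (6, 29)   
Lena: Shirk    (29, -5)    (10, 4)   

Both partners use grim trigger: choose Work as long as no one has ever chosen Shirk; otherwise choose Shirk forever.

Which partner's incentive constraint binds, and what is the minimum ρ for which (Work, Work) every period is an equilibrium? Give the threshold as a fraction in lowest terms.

Eli; ρ ≥ 3/5

For Lena: deviation gain 29−19 = 10, per-period punishment loss 19−10 = 9. IC gives ρ ≥ 10/19.
For Eli: gain 15, loss 10 per period, so ρ ≥ 15/25 = 3/5.
The tighter constraint is Eli's, so cooperation needs ρ ≥ 3/5.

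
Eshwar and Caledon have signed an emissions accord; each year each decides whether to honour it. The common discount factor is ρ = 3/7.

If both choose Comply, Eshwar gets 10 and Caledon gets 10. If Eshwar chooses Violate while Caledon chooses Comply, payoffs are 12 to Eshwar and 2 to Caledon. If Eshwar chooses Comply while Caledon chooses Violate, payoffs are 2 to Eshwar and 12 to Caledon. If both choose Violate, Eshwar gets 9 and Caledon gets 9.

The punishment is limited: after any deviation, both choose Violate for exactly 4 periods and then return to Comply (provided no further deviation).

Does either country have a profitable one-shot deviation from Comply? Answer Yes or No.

Comparing payoff streams over the 5 periods until play realigns: cooperate → 10(1+ρ+…+ρ^4); deviate → 12 + 9(ρ+…+ρ^4).
Cooperation is sustained iff (10−9)(ρ+…+ρ^4) ≥ 12−10.
ρ+…+ρ^4 = 3/7·(1−(3/7)^4)/(1−3/7) = 0.7247, and (12−10)/(10−9) = 2.0000.
0.7247 < 2.0000, so cooperation is not sustainable.

Yes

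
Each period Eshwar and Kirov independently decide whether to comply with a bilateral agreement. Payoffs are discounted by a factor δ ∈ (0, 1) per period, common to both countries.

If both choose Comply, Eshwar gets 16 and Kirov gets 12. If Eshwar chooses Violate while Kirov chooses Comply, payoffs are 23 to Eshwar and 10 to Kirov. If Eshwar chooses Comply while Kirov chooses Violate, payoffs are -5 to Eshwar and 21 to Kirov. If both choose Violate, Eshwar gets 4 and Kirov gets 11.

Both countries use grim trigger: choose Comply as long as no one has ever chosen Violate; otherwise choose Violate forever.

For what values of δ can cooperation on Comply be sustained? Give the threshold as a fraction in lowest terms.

Eshwar: cooperation gives 16 each period; deviation gives 23 once then 4 forever.
  16/(1−δ) ≥ 23 + 4δ/(1−δ) ⇒ δ ≥ 7/19.
Kirov: cooperation gives 12 each period; deviation gives 21 once then 11 forever.
  δ ≥ 9/10.
Both must hold, so the binding constraint is Kirov's: δ ≥ 9/10.

9/10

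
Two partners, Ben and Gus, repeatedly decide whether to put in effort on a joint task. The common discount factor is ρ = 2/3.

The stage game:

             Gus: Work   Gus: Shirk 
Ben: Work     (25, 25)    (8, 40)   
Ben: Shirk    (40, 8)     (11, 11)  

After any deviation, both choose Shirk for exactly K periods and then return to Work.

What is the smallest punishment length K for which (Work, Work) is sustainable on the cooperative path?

2

No profitable deviation requires (25−11)(ρ+…+ρ^K) ≥ 40−25, i.e. ρ+…+ρ^K ≥ 15/14 ≈ 1.0714.
With ρ = 2/3, the partial sums are K=1: 0.6667, K=2: 1.1111.
K = 2 is the first length at which the sum reaches 1.0714.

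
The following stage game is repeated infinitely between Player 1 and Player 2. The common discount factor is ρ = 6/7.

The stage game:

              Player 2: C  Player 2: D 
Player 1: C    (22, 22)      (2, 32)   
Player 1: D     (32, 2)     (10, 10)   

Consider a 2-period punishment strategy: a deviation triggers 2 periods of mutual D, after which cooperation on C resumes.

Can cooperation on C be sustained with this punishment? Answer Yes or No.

Comparing payoff streams over the 3 periods until play realigns: cooperate → 22(1+ρ+…+ρ^2); deviate → 32 + 10(ρ+…+ρ^2).
Cooperation is sustained iff (22−10)(ρ+…+ρ^2) ≥ 32−22.
ρ+…+ρ^2 = 6/7·(1−(6/7)^2)/(1−6/7) = 1.5918, and (32−22)/(22−10) = 0.8333.
1.5918 ≥ 0.8333, so cooperation is sustainable.

Yes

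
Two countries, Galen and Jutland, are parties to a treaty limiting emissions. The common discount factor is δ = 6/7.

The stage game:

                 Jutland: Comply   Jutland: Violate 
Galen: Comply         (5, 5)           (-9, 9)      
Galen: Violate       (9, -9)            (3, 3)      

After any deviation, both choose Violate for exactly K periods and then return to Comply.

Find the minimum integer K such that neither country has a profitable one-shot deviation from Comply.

3

Need Σ_{k=1}^{K} δ^k ≥ (9−5)/(5−3) = 2.0000 at δ = 6/7.
At K = 2 the sum is 1.5918 < 2.0000; at K = 3 it is 2.2216 ≥ 2.0000.
So the minimum punishment length is K = 3.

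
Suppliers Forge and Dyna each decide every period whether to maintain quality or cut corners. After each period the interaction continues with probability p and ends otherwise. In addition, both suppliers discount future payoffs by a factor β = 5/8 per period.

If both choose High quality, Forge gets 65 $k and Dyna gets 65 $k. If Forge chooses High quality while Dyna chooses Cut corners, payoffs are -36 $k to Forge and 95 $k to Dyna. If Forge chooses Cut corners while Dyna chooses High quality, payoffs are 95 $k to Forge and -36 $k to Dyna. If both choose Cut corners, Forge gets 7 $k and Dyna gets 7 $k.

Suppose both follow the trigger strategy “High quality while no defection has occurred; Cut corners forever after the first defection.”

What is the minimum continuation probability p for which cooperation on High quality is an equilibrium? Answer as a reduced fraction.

6/11

With continuation probability p and discount β, the effective per-period discount factor is βp.
Grim-trigger IC: βp ≥ (95−65)/(95−7) = 15/44.
So p ≥ (15/44)/(5/8) = 6/11.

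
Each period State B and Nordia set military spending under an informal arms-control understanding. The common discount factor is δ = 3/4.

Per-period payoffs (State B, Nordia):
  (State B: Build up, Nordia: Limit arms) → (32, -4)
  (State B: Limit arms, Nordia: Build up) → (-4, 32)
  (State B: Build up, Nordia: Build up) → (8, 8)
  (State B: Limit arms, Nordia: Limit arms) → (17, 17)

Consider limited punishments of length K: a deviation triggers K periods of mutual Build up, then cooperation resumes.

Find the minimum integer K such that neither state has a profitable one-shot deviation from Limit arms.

IC: δ(1−δ^K)/(1−δ) ≥ (32−17)/(17−8) = 5/3.
With δ = 3/4: need 1 − δ^K ≥ 5/3·(1−3/4)/(3/4), i.e. δ^K ≤ 0.4444.
Since (3/4)^2 = 0.5625 and (3/4)^3 = 0.4219, the smallest such K is 3.

3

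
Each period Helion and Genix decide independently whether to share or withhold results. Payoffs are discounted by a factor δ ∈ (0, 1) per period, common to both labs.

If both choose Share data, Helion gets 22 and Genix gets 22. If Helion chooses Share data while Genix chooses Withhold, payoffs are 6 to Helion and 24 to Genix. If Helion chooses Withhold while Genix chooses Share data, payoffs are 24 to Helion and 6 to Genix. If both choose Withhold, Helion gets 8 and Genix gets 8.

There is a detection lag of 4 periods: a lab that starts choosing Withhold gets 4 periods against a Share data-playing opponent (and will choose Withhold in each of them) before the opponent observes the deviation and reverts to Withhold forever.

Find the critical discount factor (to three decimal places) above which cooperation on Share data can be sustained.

0.595

A deviator earns 24 for 4 periods, then 8 forever; cooperating earns 22 forever. Multiplying the IC by (1−δ):
22 ≥ 24(1−δ^4) + 8δ^4, so 16·δ^4 ≥ 2 and δ^4 ≥ 1/8.
δ ≥ (1/8)^(1/4) ≈ 0.595.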